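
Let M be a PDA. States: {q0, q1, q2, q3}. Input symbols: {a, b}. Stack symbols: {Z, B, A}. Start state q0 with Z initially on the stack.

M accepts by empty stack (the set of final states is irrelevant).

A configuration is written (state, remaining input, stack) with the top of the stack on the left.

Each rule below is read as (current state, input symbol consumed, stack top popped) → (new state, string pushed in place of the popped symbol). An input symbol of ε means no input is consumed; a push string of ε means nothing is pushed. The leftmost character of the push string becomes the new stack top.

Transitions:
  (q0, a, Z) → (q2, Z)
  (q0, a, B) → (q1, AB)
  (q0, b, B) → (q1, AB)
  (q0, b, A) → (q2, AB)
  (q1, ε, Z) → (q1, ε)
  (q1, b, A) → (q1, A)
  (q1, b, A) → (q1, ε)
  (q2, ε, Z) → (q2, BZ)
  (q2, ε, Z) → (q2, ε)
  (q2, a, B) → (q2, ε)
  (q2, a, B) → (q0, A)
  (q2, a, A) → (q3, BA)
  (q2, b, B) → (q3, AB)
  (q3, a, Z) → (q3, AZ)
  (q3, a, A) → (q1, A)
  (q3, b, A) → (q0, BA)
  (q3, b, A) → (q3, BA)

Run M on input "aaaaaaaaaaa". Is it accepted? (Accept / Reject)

One accepting computation: (q0, aaaaaaaaaaa, Z) ⊢ (q2, aaaaaaaaaa, Z) ⊢ (q2, aaaaaaaaaa, BZ) ⊢ (q2, aaaaaaaaa, Z) ⊢ (q2, aaaaaaaaa, BZ) ⊢ (q2, aaaaaaaa, Z) ⊢ (q2, aaaaaaaa, BZ) ⊢ (q2, aaaaaaa, Z) ⊢ (q2, aaaaaaa, BZ) ⊢ (q2, aaaaaa, Z) ⊢ (q2, aaaaaa, BZ) ⊢ (q2, aaaaa, Z) ⊢ (q2, aaaaa, BZ) ⊢ (q2, aaaa, Z) ⊢ (q2, aaaa, BZ) ⊢ (q2, aaa, Z) ⊢ (q2, aaa, BZ) ⊢ (q2, aa, Z) ⊢ (q2, aa, BZ) ⊢ (q2, a, Z) ⊢ (q2, a, BZ) ⊢ (q2, ε, Z) ⊢ (q2, ε, ε)
All input consumed and the stack is empty.

Accept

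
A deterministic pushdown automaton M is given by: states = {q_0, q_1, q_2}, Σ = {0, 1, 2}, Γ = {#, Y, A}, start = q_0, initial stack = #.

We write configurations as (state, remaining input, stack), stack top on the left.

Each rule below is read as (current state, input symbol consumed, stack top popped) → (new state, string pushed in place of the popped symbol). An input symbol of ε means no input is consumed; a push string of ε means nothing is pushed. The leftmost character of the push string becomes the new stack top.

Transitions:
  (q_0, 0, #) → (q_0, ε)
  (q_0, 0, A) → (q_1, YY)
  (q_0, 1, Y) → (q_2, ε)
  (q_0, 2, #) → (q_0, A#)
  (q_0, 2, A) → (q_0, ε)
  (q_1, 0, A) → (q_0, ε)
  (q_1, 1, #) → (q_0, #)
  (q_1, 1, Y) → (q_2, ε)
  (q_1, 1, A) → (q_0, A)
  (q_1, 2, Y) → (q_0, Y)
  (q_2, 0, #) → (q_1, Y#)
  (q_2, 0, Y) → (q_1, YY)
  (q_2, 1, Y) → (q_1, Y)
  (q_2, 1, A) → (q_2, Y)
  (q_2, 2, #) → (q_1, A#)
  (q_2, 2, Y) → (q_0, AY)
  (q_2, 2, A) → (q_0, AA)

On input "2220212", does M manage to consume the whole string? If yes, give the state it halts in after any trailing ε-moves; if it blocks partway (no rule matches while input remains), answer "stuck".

(q_0, 2220212, #) ⊢ (q_0, 220212, A#) ⊢ (q_0, 20212, #) ⊢ (q_0, 0212, A#) ⊢ (q_1, 212, YY#) ⊢ (q_0, 12, YY#) ⊢ (q_2, 2, Y#) ⊢ (q_0, ε, AY#)
All input consumed; M is in state q_0.

q_0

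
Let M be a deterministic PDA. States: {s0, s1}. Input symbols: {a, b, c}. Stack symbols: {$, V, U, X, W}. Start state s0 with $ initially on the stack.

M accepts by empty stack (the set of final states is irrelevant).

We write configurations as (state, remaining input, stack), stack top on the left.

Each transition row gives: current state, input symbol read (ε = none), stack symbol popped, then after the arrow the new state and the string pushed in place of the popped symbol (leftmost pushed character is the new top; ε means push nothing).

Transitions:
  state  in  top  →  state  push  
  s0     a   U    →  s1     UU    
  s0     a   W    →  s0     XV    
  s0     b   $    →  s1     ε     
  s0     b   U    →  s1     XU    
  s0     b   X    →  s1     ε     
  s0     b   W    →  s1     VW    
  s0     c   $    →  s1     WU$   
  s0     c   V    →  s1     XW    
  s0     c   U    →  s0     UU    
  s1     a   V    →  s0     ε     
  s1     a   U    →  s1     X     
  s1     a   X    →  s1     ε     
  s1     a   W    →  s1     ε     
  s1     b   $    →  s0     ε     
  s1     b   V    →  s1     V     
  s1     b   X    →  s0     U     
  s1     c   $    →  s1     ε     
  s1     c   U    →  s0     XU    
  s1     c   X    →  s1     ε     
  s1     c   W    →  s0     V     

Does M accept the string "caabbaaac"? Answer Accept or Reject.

Accept

(s0, caabbaaac, $)
  read c, top $: go to s1, push WU$ → (s1, aabbaaac, WU$)
  read a, top W: go to s1, push ε → (s1, abbaaac, U$)
  read a, top U: go to s1, push X → (s1, bbaaac, X$)
  read b, top X: go to s0, push U → (s0, baaac, U$)
  read b, top U: go to s1, push XU → (s1, aaac, XU$)
  read a, top X: go to s1, push ε → (s1, aac, U$)
  read a, top U: go to s1, push X → (s1, ac, X$)
  read a, top X: go to s1, push ε → (s1, c, $)
  read c, top $: go to s1, push ε → (s1, ε, ε)
All input consumed and the stack is empty.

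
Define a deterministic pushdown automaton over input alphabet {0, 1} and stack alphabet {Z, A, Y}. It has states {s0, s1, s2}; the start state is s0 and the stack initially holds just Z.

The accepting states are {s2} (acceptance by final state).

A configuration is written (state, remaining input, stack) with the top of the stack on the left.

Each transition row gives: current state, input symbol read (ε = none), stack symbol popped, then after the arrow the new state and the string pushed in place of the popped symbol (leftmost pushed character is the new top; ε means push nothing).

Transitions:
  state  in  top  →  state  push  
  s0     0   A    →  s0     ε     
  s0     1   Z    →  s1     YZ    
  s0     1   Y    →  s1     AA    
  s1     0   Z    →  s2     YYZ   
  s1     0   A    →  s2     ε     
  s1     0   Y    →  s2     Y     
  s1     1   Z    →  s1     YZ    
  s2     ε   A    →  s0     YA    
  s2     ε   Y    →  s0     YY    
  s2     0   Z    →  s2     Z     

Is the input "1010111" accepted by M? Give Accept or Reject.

Reject

(s0, 1010111, Z)
  read 1, top Z: go to s1, push YZ → (s1, 010111, YZ)
  read 0, top Y: go to s2, push Y → (s2, 10111, YZ)
  ε-move, top Y: go to s0, push YY → (s0, 10111, YYZ)
  read 1, top Y: go to s1, push AA → (s1, 0111, AAYZ)
  read 0, top A: go to s2, push ε → (s2, 111, AYZ)
  ε-move, top A: go to s0, push YA → (s0, 111, YAYZ)
  read 1, top Y: go to s1, push AA → (s1, 11, AAAYZ)
No transition applies at (s1, 11, AAAYZ); input not fully consumed.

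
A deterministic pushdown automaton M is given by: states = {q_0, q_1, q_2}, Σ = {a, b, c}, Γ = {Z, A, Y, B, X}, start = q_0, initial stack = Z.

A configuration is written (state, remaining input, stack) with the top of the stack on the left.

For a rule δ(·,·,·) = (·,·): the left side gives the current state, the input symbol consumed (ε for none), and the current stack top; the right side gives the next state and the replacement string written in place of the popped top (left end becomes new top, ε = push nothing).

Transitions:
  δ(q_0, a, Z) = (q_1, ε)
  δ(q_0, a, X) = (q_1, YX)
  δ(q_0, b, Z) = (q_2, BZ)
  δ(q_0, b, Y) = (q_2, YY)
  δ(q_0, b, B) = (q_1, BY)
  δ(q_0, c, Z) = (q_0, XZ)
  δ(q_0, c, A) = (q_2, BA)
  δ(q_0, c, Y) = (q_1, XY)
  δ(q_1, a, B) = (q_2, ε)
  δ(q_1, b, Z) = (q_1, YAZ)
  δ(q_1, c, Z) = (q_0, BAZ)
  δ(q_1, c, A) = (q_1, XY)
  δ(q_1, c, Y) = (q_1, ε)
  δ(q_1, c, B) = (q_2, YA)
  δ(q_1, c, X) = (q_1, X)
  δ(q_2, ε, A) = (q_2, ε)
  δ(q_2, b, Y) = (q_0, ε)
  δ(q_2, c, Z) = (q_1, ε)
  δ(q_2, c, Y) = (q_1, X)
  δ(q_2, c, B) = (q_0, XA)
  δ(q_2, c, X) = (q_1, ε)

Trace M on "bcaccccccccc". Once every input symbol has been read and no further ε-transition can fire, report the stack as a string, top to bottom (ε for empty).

XAZ

(q_0, bcaccccccccc, Z)
  read b, top Z: go to q_2, push BZ → (q_2, caccccccccc, BZ)
  read c, top B: go to q_0, push XA → (q_0, accccccccc, XAZ)
  read a, top X: go to q_1, push YX → (q_1, ccccccccc, YXAZ)
  read c, top Y: go to q_1, push ε → (q_1, cccccccc, XAZ)
  read c, top X: go to q_1, push X → (q_1, ccccccc, XAZ)
  read c, top X: go to q_1, push X → (q_1, cccccc, XAZ)
  read c, top X: go to q_1, push X → (q_1, ccccc, XAZ)
  read c, top X: go to q_1, push X → (q_1, cccc, XAZ)
  read c, top X: go to q_1, push X → (q_1, ccc, XAZ)
  read c, top X: go to q_1, push X → (q_1, cc, XAZ)
  read c, top X: go to q_1, push X → (q_1, c, XAZ)
  read c, top X: go to q_1, push X → (q_1, ε, XAZ)
All input consumed in state q_1 with stack XAZ.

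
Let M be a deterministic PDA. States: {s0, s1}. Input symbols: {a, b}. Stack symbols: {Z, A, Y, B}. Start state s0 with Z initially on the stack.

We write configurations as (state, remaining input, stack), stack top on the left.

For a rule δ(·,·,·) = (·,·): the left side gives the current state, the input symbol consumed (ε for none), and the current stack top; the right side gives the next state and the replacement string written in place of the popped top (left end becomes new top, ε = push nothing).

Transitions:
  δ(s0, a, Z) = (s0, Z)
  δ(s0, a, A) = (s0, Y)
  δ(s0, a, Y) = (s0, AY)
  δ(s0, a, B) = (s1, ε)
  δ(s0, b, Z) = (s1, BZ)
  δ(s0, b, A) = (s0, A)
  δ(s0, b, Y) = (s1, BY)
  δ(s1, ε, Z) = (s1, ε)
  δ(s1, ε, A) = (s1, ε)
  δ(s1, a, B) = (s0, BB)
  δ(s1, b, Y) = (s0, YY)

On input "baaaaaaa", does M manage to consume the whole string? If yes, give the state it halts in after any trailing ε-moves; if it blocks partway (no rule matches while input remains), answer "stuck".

s0

(s0, baaaaaaa, Z) ⊢ (s1, aaaaaaa, BZ) ⊢ (s0, aaaaaa, BBZ) ⊢ (s1, aaaaa, BZ) ⊢ (s0, aaaa, BBZ) ⊢ (s1, aaa, BZ) ⊢ (s0, aa, BBZ) ⊢ (s1, a, BZ) ⊢ (s0, ε, BBZ)
All input consumed; M is in state s0.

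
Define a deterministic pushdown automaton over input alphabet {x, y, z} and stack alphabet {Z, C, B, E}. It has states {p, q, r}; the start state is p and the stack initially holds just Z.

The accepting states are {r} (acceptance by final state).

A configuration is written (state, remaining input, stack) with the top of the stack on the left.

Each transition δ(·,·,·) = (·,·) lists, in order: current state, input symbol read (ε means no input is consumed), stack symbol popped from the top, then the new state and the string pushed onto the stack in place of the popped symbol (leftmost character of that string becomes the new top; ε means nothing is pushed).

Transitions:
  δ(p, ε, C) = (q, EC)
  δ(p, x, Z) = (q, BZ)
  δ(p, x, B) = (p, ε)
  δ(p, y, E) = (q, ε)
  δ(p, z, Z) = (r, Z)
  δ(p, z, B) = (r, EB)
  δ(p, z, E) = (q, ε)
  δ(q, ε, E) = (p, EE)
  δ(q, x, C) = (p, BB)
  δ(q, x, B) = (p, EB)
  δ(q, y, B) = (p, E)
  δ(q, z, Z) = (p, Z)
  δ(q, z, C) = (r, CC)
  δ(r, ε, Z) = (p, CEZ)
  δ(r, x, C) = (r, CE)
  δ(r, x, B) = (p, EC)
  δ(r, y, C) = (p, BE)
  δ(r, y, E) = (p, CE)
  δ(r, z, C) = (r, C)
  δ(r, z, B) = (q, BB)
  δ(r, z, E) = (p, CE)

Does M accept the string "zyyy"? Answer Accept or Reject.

(p, zyyy, Z)
  read z, top Z: go to r, push Z → (r, yyy, Z)
  ε-move, top Z: go to p, push CEZ → (p, yyy, CEZ)
  ε-move, top C: go to q, push EC → (q, yyy, ECEZ)
  ε-move, top E: go to p, push EE → (p, yyy, EECEZ)
  read y, top E: go to q, push ε → (q, yy, ECEZ)
  ε-move, top E: go to p, push EE → (p, yy, EECEZ)
  read y, top E: go to q, push ε → (q, y, ECEZ)
  ε-move, top E: go to p, push EE → (p, y, EECEZ)
  read y, top E: go to q, push ε → (q, ε, ECEZ)
  ε-move, top E: go to p, push EE → (p, ε, EECEZ)
All input consumed; state p ∉ F and no further ε-move applies.

Reject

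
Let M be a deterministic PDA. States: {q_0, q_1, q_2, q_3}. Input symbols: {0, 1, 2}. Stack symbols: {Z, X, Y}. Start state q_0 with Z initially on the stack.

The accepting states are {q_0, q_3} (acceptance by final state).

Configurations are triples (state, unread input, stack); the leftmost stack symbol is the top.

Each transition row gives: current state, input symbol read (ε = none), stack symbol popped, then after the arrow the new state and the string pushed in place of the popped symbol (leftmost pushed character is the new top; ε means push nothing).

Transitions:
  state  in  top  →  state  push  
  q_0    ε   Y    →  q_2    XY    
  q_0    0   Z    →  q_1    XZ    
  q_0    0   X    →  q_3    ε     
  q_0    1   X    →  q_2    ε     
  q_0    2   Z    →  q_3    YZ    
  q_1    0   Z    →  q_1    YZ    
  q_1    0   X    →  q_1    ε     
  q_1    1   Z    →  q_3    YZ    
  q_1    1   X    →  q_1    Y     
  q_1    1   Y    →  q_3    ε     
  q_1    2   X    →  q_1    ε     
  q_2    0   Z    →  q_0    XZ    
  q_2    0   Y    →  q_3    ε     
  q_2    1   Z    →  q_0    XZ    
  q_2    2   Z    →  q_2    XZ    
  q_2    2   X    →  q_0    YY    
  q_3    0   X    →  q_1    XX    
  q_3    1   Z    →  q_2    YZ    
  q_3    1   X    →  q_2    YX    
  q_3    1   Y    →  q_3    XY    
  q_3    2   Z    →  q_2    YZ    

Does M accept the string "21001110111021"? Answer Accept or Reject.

Reject

(q_0, 21001110111021, Z)
  read 2, top Z: go to q_3, push YZ → (q_3, 1001110111021, YZ)
  read 1, top Y: go to q_3, push XY → (q_3, 001110111021, XYZ)
  read 0, top X: go to q_1, push XX → (q_1, 01110111021, XXYZ)
  read 0, top X: go to q_1, push ε → (q_1, 1110111021, XYZ)
  read 1, top X: go to q_1, push Y → (q_1, 110111021, YYZ)
  read 1, top Y: go to q_3, push ε → (q_3, 10111021, YZ)
  read 1, top Y: go to q_3, push XY → (q_3, 0111021, XYZ)
  read 0, top X: go to q_1, push XX → (q_1, 111021, XXYZ)
  read 1, top X: go to q_1, push Y → (q_1, 11021, YXYZ)
  read 1, top Y: go to q_3, push ε → (q_3, 1021, XYZ)
  read 1, top X: go to q_2, push YX → (q_2, 021, YXYZ)
  read 0, top Y: go to q_3, push ε → (q_3, 21, XYZ)
No transition applies at (q_3, 21, XYZ); input not fully consumed.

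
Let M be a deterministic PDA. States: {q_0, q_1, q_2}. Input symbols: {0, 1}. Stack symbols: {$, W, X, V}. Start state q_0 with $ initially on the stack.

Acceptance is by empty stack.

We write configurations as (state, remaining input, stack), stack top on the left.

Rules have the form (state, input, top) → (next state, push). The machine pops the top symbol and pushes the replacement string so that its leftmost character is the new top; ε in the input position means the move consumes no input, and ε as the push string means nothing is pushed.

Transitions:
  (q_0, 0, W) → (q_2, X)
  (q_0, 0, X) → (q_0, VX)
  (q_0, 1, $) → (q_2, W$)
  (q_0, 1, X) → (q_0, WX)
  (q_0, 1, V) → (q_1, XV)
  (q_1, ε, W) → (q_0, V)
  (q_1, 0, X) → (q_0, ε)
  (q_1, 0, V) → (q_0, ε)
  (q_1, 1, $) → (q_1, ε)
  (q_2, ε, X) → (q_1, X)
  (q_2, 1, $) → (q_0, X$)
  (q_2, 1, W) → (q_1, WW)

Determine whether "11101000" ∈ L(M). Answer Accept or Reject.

Reject

(q_0, 11101000, $)
  read 1, top $: go to q_2, push W$ → (q_2, 1101000, W$)
  read 1, top W: go to q_1, push WW → (q_1, 101000, WW$)
  ε-move, top W: go to q_0, push V → (q_0, 101000, VW$)
  read 1, top V: go to q_1, push XV → (q_1, 01000, XVW$)
  read 0, top X: go to q_0, push ε → (q_0, 1000, VW$)
  read 1, top V: go to q_1, push XV → (q_1, 000, XVW$)
  read 0, top X: go to q_0, push ε → (q_0, 00, VW$)
No transition applies at (q_0, 00, VW$); input not fully consumed.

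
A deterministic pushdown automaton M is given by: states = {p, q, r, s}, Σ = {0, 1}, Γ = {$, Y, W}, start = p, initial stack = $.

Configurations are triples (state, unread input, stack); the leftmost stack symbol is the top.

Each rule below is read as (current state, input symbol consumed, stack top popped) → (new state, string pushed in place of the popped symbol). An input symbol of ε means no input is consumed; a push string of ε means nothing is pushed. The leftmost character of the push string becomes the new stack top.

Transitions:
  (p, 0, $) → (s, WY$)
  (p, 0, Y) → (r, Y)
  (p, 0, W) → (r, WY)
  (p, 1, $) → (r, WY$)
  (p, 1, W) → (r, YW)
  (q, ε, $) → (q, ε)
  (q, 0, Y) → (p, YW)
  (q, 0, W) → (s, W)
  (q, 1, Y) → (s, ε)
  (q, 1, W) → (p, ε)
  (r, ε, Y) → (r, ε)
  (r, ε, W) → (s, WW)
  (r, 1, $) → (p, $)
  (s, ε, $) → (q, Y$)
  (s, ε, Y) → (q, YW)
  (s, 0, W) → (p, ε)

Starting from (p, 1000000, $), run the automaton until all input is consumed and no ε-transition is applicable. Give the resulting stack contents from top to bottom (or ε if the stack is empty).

(p, 1000000, $)
  read 1, top $: go to r, push WY$ → (r, 000000, WY$)
  ε-move, top W: go to s, push WW → (s, 000000, WWY$)
  read 0, top W: go to p, push ε → (p, 00000, WY$)
  read 0, top W: go to r, push WY → (r, 0000, WYY$)
  ε-move, top W: go to s, push WW → (s, 0000, WWYY$)
  read 0, top W: go to p, push ε → (p, 000, WYY$)
  read 0, top W: go to r, push WY → (r, 00, WYYY$)
  ε-move, top W: go to s, push WW → (s, 00, WWYYY$)
  read 0, top W: go to p, push ε → (p, 0, WYYY$)
  read 0, top W: go to r, push WY → (r, ε, WYYYY$)
  ε-move, top W: go to s, push WW → (s, ε, WWYYYY$)
All input consumed in state s with stack WWYYYY$.

WWYYYY$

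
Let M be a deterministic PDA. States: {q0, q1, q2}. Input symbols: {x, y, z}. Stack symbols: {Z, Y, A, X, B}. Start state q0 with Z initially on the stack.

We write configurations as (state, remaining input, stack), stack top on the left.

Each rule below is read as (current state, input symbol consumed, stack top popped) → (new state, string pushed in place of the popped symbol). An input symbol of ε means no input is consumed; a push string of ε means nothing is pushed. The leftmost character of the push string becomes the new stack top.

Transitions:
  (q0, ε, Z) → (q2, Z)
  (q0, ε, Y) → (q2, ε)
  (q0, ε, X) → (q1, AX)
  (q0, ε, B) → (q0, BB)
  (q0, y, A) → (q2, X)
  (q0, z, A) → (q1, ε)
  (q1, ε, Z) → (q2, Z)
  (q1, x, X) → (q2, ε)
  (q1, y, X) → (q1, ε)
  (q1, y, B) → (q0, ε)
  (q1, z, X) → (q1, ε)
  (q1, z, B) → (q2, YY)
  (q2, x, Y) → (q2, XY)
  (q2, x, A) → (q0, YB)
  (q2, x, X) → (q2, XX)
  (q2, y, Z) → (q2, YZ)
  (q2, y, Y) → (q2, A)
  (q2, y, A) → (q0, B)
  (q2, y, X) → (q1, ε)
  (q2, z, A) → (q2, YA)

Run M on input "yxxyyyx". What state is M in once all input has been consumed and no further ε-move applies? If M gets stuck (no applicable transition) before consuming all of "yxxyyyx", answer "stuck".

stuck

(q0, yxxyyyx, Z)
  ε-move, top Z: go to q2, push Z → (q2, yxxyyyx, Z)
  read y, top Z: go to q2, push YZ → (q2, xxyyyx, YZ)
  read x, top Y: go to q2, push XY → (q2, xyyyx, XYZ)
  read x, top X: go to q2, push XX → (q2, yyyx, XXYZ)
  read y, top X: go to q1, push ε → (q1, yyx, XYZ)
  read y, top X: go to q1, push ε → (q1, yx, YZ)
No transition for (q1, y, top Y); M blocks with input yx remaining.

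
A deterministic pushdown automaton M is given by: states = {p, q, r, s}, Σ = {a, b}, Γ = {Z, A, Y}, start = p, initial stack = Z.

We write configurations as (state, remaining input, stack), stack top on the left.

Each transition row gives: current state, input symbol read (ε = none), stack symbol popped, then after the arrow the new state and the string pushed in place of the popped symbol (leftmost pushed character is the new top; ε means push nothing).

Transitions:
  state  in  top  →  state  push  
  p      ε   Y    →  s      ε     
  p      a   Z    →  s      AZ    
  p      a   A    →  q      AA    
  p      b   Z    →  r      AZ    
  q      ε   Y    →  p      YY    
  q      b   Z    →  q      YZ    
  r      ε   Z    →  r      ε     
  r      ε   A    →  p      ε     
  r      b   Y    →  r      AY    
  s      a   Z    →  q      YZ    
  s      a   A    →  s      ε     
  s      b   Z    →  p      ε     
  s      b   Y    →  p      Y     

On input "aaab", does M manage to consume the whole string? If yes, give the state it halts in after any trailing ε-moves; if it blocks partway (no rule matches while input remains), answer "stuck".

(p, aaab, Z) ⊢ (s, aab, AZ) ⊢ (s, ab, Z) ⊢ (q, b, YZ) ⊢ (p, b, YYZ) ⊢ (s, b, YZ) ⊢ (p, ε, YZ) ⊢ (s, ε, Z)
All input consumed; M is in state s.

s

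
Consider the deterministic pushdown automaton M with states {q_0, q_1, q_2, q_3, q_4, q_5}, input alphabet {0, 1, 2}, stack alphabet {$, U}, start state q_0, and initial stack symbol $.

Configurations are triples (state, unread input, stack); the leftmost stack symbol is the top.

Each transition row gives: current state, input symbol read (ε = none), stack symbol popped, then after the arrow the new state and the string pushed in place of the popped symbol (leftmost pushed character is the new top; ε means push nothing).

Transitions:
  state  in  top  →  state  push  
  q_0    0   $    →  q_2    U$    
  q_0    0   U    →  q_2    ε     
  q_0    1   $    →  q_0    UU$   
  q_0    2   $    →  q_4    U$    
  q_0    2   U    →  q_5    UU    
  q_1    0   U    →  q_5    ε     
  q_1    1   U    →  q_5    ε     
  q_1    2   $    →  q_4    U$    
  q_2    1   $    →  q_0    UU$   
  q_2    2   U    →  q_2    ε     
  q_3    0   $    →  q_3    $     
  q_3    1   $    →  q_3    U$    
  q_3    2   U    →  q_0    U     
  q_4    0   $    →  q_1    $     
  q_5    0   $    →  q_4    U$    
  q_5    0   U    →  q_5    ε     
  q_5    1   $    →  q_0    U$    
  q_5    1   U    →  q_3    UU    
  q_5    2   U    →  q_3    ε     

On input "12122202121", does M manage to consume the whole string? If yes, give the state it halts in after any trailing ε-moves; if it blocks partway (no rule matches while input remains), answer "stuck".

stuck

(q_0, 12122202121, $)
  read 1, top $: go to q_0, push UU$ → (q_0, 2122202121, UU$)
  read 2, top U: go to q_5, push UU → (q_5, 122202121, UUU$)
  read 1, top U: go to q_3, push UU → (q_3, 22202121, UUUU$)
  read 2, top U: go to q_0, push U → (q_0, 2202121, UUUU$)
  read 2, top U: go to q_5, push UU → (q_5, 202121, UUUUU$)
  read 2, top U: go to q_3, push ε → (q_3, 02121, UUUU$)
No transition for (q_3, 0, top U); M blocks with input 02121 remaining.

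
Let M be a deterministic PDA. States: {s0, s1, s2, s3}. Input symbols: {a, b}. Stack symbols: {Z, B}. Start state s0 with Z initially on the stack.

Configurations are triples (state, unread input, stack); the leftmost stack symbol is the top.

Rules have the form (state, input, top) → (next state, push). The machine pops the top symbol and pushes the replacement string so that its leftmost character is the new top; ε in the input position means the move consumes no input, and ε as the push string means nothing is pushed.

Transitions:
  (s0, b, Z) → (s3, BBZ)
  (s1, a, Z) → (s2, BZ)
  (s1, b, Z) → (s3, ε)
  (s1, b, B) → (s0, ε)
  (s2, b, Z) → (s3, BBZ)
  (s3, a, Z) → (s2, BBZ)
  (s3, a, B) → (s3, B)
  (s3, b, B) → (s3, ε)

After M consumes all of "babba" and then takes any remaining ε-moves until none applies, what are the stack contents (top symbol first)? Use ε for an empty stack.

(s0, babba, Z) ⊢ (s3, abba, BBZ) ⊢ (s3, bba, BBZ) ⊢ (s3, ba, BZ) ⊢ (s3, a, Z) ⊢ (s2, ε, BBZ)
All input consumed in state s2 with stack BBZ.

BBZ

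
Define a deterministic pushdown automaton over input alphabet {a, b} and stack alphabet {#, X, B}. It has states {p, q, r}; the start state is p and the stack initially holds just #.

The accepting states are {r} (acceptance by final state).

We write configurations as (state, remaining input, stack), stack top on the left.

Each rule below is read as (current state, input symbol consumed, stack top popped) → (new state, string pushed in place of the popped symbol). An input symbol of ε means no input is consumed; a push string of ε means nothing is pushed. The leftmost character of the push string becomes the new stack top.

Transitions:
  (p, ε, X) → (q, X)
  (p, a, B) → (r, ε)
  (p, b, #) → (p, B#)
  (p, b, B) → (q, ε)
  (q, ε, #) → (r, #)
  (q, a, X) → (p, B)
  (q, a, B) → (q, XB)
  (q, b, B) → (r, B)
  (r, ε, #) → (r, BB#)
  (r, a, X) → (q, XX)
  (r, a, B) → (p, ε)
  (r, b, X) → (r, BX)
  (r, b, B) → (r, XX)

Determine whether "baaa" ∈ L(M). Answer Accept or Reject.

(p, baaa, #) ⊢ (p, aaa, B#) ⊢ (r, aa, #) ⊢ (r, aa, BB#) ⊢ (p, a, B#) ⊢ (r, ε, #)
All input consumed; state r ∈ F.

Accept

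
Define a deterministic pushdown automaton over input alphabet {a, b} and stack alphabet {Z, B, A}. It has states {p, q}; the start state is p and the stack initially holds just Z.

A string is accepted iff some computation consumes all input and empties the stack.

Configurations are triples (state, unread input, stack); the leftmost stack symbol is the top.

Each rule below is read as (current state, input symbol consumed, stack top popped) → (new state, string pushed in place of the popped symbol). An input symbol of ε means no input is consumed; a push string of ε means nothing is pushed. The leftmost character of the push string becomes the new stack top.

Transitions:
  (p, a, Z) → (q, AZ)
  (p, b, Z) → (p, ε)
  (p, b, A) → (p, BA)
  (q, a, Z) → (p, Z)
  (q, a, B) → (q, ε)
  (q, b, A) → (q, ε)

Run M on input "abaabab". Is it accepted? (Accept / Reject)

Accept

(p, abaabab, Z) ⊢ (q, baabab, AZ) ⊢ (q, aabab, Z) ⊢ (p, abab, Z) ⊢ (q, bab, AZ) ⊢ (q, ab, Z) ⊢ (p, b, Z) ⊢ (p, ε, ε)
All input consumed and the stack is empty.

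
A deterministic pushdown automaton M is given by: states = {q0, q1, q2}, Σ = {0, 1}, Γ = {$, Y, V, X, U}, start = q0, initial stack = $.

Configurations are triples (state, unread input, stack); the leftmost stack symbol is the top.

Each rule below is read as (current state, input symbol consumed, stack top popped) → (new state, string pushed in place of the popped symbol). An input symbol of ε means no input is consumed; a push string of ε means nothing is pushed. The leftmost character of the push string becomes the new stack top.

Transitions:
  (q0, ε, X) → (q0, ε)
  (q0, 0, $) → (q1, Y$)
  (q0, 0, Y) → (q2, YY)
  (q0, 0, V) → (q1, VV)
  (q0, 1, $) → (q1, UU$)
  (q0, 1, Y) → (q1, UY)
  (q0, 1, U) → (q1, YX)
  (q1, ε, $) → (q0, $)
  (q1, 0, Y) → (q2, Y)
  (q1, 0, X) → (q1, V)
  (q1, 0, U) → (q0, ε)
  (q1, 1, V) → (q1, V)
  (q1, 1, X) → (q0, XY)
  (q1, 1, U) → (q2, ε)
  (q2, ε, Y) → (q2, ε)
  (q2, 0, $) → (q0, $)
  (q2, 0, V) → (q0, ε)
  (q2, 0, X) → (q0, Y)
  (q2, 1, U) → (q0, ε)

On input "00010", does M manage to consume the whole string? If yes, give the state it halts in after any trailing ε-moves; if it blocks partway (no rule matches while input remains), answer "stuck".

(q0, 00010, $)
  read 0, top $: go to q1, push Y$ → (q1, 0010, Y$)
  read 0, top Y: go to q2, push Y → (q2, 010, Y$)
  ε-move, top Y: go to q2, push ε → (q2, 010, $)
  read 0, top $: go to q0, push $ → (q0, 10, $)
  read 1, top $: go to q1, push UU$ → (q1, 0, UU$)
  read 0, top U: go to q0, push ε → (q0, ε, U$)
All input consumed; M is in state q0.

q0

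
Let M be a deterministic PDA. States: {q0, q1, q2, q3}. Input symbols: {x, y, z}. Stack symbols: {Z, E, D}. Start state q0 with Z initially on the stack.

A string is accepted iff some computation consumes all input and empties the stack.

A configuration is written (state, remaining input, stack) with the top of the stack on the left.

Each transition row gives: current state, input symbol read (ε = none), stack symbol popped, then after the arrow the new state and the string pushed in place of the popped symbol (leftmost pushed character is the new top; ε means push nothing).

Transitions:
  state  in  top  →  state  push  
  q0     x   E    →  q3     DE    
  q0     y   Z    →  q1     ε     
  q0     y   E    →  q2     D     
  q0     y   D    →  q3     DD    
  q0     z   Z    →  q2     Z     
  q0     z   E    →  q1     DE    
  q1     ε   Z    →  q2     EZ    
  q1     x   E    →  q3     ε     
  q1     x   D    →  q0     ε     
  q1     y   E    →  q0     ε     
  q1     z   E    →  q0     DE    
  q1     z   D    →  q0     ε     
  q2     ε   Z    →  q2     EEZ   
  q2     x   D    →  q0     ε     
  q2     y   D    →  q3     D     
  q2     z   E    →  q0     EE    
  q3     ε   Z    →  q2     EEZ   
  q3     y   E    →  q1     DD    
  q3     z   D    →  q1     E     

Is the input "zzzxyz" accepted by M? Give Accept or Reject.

Reject

(q0, zzzxyz, Z)
  read z, top Z: go to q2, push Z → (q2, zzxyz, Z)
  ε-move, top Z: go to q2, push EEZ → (q2, zzxyz, EEZ)
  read z, top E: go to q0, push EE → (q0, zxyz, EEEZ)
  read z, top E: go to q1, push DE → (q1, xyz, DEEEZ)
  read x, top D: go to q0, push ε → (q0, yz, EEEZ)
  read y, top E: go to q2, push D → (q2, z, DEEZ)
No transition applies at (q2, z, DEEZ); input not fully consumed.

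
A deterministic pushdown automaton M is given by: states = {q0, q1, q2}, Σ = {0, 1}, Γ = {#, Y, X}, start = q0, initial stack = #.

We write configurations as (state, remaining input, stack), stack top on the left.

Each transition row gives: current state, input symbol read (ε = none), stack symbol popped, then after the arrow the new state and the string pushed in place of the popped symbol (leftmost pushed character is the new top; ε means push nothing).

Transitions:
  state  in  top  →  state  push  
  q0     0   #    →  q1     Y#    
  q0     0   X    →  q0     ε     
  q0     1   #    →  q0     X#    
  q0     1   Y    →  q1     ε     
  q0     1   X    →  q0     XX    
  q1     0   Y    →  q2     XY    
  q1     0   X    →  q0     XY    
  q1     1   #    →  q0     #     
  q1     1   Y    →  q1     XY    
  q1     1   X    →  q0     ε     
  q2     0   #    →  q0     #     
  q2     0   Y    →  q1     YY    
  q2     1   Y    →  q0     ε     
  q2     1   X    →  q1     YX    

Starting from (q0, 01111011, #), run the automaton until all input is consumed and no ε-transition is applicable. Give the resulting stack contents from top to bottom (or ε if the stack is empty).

(q0, 01111011, #)
  read 0, top #: go to q1, push Y# → (q1, 1111011, Y#)
  read 1, top Y: go to q1, push XY → (q1, 111011, XY#)
  read 1, top X: go to q0, push ε → (q0, 11011, Y#)
  read 1, top Y: go to q1, push ε → (q1, 1011, #)
  read 1, top #: go to q0, push # → (q0, 011, #)
  read 0, top #: go to q1, push Y# → (q1, 11, Y#)
  read 1, top Y: go to q1, push XY → (q1, 1, XY#)
  read 1, top X: go to q0, push ε → (q0, ε, Y#)
All input consumed in state q0 with stack Y#.

Y#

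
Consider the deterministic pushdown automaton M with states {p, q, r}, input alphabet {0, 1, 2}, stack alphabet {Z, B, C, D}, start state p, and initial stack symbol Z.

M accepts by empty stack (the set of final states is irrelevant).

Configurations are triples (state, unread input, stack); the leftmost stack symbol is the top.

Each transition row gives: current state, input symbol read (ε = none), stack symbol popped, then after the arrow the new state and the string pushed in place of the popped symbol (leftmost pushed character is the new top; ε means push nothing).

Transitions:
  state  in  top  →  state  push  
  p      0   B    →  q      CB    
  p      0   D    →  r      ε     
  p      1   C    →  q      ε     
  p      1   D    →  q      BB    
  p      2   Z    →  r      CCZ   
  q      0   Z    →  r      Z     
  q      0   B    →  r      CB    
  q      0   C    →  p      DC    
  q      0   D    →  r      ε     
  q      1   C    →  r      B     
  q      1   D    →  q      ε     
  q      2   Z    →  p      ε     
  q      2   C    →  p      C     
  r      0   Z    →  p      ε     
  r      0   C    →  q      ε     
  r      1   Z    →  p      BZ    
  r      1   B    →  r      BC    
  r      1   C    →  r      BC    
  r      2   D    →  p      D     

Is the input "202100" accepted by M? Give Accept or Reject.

Accept

(p, 202100, Z) ⊢ (r, 02100, CCZ) ⊢ (q, 2100, CZ) ⊢ (p, 100, CZ) ⊢ (q, 00, Z) ⊢ (r, 0, Z) ⊢ (p, ε, ε)
All input consumed and the stack is empty.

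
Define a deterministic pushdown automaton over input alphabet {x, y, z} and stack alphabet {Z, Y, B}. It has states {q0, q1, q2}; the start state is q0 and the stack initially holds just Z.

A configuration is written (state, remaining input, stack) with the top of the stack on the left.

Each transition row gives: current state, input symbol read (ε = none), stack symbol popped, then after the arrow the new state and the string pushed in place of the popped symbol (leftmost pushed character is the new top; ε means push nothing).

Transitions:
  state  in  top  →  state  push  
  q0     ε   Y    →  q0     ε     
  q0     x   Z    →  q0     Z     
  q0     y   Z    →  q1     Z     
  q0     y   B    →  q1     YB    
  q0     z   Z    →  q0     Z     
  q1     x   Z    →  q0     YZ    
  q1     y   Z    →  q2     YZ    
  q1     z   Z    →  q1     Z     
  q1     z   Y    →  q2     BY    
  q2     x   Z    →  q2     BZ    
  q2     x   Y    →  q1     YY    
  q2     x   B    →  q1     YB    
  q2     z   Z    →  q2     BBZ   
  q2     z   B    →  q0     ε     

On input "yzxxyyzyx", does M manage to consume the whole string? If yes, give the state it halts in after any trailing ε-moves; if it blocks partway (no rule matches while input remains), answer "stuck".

stuck

(q0, yzxxyyzyx, Z)
  read y, top Z: go to q1, push Z → (q1, zxxyyzyx, Z)
  read z, top Z: go to q1, push Z → (q1, xxyyzyx, Z)
  read x, top Z: go to q0, push YZ → (q0, xyyzyx, YZ)
  ε-move, top Y: go to q0, push ε → (q0, xyyzyx, Z)
  read x, top Z: go to q0, push Z → (q0, yyzyx, Z)
  read y, top Z: go to q1, push Z → (q1, yzyx, Z)
  read y, top Z: go to q2, push YZ → (q2, zyx, YZ)
No transition for (q2, z, top Y); M blocks with input zyx remaining.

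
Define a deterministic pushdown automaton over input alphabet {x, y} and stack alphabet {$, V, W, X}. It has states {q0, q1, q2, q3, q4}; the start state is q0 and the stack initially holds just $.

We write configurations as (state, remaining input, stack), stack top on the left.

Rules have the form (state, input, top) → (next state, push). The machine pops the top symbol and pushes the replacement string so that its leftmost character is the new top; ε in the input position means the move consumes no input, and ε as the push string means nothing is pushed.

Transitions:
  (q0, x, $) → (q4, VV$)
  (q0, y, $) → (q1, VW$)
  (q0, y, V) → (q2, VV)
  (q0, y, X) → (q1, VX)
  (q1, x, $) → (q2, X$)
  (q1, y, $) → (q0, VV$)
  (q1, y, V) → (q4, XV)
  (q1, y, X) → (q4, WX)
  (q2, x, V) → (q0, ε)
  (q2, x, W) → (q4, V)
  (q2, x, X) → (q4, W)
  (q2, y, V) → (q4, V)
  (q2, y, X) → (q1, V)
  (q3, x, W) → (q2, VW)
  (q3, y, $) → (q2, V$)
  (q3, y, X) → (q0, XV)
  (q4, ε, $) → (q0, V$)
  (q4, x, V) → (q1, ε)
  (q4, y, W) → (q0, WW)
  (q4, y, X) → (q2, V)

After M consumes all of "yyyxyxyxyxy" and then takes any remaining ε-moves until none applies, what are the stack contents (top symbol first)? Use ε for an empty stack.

VVW$

(q0, yyyxyxyxyxy, $) ⊢ (q1, yyxyxyxyxy, VW$) ⊢ (q4, yxyxyxyxy, XVW$) ⊢ (q2, xyxyxyxy, VVW$) ⊢ (q0, yxyxyxy, VW$) ⊢ (q2, xyxyxy, VVW$) ⊢ (q0, yxyxy, VW$) ⊢ (q2, xyxy, VVW$) ⊢ (q0, yxy, VW$) ⊢ (q2, xy, VVW$) ⊢ (q0, y, VW$) ⊢ (q2, ε, VVW$)
All input consumed in state q2 with stack VVW$.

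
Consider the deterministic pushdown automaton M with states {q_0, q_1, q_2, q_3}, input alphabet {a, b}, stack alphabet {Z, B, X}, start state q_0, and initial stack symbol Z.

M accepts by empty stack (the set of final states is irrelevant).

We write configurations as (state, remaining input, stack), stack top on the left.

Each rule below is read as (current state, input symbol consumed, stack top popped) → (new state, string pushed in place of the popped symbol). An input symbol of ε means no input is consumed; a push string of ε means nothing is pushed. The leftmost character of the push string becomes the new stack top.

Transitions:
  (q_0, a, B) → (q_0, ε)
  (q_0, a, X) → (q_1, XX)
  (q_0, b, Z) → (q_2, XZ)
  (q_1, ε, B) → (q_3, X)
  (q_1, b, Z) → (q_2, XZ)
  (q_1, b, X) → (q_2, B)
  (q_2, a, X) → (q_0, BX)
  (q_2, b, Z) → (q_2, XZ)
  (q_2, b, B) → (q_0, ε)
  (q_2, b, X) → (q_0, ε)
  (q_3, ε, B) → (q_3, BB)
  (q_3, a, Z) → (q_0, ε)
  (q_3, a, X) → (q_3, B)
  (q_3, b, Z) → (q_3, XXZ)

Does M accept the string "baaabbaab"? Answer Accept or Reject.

(q_0, baaabbaab, Z)
  read b, top Z: go to q_2, push XZ → (q_2, aaabbaab, XZ)
  read a, top X: go to q_0, push BX → (q_0, aabbaab, BXZ)
  read a, top B: go to q_0, push ε → (q_0, abbaab, XZ)
  read a, top X: go to q_1, push XX → (q_1, bbaab, XXZ)
  read b, top X: go to q_2, push B → (q_2, baab, BXZ)
  read b, top B: go to q_0, push ε → (q_0, aab, XZ)
  read a, top X: go to q_1, push XX → (q_1, ab, XXZ)
No transition applies at (q_1, ab, XXZ); input not fully consumed.

Reject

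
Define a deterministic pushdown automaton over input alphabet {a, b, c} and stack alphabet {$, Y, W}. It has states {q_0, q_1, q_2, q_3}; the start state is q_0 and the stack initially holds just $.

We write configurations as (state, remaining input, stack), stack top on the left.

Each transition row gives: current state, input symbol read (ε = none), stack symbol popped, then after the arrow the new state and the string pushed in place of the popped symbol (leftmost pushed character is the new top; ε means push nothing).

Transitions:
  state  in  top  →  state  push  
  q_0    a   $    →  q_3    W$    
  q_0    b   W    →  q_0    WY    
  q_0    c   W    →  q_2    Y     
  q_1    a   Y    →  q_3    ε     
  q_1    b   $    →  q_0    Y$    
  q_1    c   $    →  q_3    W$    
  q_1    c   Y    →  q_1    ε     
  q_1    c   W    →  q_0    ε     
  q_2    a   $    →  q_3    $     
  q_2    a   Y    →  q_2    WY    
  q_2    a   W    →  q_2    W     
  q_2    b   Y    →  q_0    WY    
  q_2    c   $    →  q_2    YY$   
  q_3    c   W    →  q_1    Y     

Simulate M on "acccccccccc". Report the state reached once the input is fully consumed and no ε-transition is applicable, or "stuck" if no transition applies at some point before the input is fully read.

(q_0, acccccccccc, $) ⊢ (q_3, cccccccccc, W$) ⊢ (q_1, ccccccccc, Y$) ⊢ (q_1, cccccccc, $) ⊢ (q_3, ccccccc, W$) ⊢ (q_1, cccccc, Y$) ⊢ (q_1, ccccc, $) ⊢ (q_3, cccc, W$) ⊢ (q_1, ccc, Y$) ⊢ (q_1, cc, $) ⊢ (q_3, c, W$) ⊢ (q_1, ε, Y$)
All input consumed; M is in state q_1.

q_1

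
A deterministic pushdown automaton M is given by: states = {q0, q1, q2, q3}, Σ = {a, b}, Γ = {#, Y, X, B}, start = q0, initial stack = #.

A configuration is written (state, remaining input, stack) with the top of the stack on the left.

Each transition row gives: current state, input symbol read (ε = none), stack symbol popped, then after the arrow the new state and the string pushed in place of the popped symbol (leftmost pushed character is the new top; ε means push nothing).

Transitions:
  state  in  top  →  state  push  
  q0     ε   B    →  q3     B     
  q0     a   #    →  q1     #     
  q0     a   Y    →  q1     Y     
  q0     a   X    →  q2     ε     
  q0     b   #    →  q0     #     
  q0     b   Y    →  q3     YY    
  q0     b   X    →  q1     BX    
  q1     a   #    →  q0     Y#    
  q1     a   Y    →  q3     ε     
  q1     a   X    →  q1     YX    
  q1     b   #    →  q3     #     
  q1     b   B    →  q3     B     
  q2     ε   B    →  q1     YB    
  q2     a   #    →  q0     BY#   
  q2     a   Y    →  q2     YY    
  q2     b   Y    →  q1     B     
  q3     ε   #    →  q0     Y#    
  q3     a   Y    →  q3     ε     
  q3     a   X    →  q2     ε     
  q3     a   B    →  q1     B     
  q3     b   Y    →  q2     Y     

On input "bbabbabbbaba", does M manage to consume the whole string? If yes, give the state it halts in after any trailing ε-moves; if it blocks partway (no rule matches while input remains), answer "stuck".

(q0, bbabbabbbaba, #)
  read b, top #: go to q0, push # → (q0, babbabbbaba, #)
  read b, top #: go to q0, push # → (q0, abbabbbaba, #)
  read a, top #: go to q1, push # → (q1, bbabbbaba, #)
  read b, top #: go to q3, push # → (q3, babbbaba, #)
  ε-move, top #: go to q0, push Y# → (q0, babbbaba, Y#)
  read b, top Y: go to q3, push YY → (q3, abbbaba, YY#)
  read a, top Y: go to q3, push ε → (q3, bbbaba, Y#)
  read b, top Y: go to q2, push Y → (q2, bbaba, Y#)
  read b, top Y: go to q1, push B → (q1, baba, B#)
  read b, top B: go to q3, push B → (q3, aba, B#)
  read a, top B: go to q1, push B → (q1, ba, B#)
  read b, top B: go to q3, push B → (q3, a, B#)
  read a, top B: go to q1, push B → (q1, ε, B#)
All input consumed; M is in state q1.

q1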